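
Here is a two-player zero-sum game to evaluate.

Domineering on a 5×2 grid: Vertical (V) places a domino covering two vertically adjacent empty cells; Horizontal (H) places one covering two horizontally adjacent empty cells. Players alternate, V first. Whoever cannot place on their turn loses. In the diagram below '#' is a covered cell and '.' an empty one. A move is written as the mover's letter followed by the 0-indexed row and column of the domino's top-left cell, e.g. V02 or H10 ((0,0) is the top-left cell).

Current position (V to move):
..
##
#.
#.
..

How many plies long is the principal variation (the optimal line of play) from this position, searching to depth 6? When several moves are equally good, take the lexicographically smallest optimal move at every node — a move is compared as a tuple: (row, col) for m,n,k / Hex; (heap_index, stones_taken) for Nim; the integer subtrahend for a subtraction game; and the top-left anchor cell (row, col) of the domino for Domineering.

ply 1, V at ../##/#./#./.. | V21=-1→../##/##/##/..*; V31=-1→../##/#./##/.#
ply 2, H at ../##/##/##/.. | H00=+1→##/##/##/##/..*; H40=+1→../##/##/##/##
ply 3: ##/##/##/##/.. is terminal -1 (V); from ../##/#./#./.. depth 6

PV length from [../##/#./#./..]: 2 plies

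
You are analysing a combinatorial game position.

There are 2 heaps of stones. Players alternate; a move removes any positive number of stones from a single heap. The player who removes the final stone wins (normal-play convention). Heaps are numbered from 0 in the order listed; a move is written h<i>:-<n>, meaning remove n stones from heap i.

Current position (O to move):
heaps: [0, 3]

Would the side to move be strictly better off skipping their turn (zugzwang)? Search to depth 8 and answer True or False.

zugzwang((0,3), O) = False

ply 1, O at (0,3) | h1:-1=-1→(0,2); h1:-2=-1→(0,1); h1:-3=+1→(0,0)*
ply 2: (0,0) is terminal -1 (X); from (0,3) depth 8
pass branch (X moves first from the same position):
  | ply 1, X at (0,3) | h1:-1=-1→(0,2); h1:-2=-1→(0,1); h1:-3=+1→(0,0)*
  | ply 2: (0,0) is terminal -1 (O); from (0,3) depth 8
O moving scores +1; O passing scores -1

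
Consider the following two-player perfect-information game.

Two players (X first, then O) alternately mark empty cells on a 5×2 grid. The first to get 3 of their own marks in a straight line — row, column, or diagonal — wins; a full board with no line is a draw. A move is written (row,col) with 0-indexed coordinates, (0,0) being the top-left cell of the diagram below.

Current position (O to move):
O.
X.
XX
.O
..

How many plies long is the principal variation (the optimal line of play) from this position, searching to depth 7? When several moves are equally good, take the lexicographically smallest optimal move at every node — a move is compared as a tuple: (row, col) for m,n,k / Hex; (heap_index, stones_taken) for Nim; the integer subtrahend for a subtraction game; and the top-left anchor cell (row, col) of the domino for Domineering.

PV length from [O./X./XX/.O/..]: 5 plies

ply 1, O at O./X./XX/.O/.. | (0,1)=-1→OO/X./XX/.O/..; (1,1)=-1→O./XO/XX/.O/..; (3,0)=+0→O./X./XX/OO/..*; (4,0)=-1→O./X./XX/.O/O.; (4,1)=-1→O./X./XX/.O/.O
ply 2, X at O./X./XX/OO/.. | (0,1)=+0→OX/X./XX/OO/..*; (1,1)=+0→O./XX/XX/OO/..; (4,0)=+0→O./X./XX/OO/X.; (4,1)=+0→O./X./XX/OO/.X
ply 3, O at OX/X./XX/OO/.. | (1,1)=+0→OX/XO/XX/OO/..*; (4,0)=-1→OX/X./XX/OO/O.; (4,1)=-1→OX/X./XX/OO/.O
ply 4, X at OX/XO/XX/OO/.. | (4,0)=+0→OX/XO/XX/OO/X.*; (4,1)=+0→OX/XO/XX/OO/.X
ply 5, O at OX/XO/XX/OO/X. | (4,1)=+0→OX/XO/XX/OO/XO*
ply 6: OX/XO/XX/OO/XO is terminal +0 (X); from O./X./XX/.O/.. depth 7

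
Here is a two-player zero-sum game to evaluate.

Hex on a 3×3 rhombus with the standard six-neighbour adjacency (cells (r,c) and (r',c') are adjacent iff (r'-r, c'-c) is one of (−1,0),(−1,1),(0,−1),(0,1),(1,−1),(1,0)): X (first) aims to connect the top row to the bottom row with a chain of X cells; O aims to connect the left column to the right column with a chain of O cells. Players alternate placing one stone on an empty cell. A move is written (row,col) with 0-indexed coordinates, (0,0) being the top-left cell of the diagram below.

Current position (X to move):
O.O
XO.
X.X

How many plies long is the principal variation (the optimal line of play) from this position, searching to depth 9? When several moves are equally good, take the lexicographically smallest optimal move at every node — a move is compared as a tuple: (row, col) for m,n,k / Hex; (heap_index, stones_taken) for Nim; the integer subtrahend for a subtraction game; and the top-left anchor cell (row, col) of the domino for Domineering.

p1 X@[O.O/XO./X.X]: (0,1)[OXO/XO./X.X]+1* (1,2)[O.O/XOX/X.X]-1 (2,1)[O.O/XO./XXX]-1
p2 O@[OXO/XO./X.X] terminal -1; root [O.O/XO./X.X] d9

PV length from [O.O/XO./X.X]: 1 ply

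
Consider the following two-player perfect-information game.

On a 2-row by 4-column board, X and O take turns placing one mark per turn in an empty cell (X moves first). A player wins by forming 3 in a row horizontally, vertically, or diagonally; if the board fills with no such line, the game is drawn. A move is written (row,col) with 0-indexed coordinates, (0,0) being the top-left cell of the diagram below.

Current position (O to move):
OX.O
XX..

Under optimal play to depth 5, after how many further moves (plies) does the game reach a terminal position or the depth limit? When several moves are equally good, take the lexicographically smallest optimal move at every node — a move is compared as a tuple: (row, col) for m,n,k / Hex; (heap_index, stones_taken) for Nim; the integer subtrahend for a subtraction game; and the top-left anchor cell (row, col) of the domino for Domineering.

p1 O@[OX.O/XX..]: (0,2)[OXOO/XX..]-1 (1,2)[OX.O/XXO.]+0* (1,3)[OX.O/XX.O]-1
p2 X@[OX.O/XXO.]: (0,2)[OXXO/XXO.]+0* (1,3)[OX.O/XXOX]+0
p3 O@[OXXO/XXO.]: (1,3)[OXXO/XXOO]+0*
p4 X@[OXXO/XXOO] terminal +0; root [OX.O/XX..] d5

PV length from [OX.O/XX..]: 3 plies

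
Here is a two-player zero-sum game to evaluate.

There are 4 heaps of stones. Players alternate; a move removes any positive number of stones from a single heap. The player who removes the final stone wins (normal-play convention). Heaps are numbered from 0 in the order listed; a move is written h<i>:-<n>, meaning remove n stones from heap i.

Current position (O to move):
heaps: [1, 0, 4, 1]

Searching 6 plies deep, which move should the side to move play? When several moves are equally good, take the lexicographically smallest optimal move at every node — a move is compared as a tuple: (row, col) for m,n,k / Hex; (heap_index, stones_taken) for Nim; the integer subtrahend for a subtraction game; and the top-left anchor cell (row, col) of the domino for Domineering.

O's best at [(1,0,4,1)]: h2:-4

p1 O@[(1,0,4,1)]: h0:-1[(0,0,4,1)]-1 h2:-1[(1,0,3,1)]-1 h2:-2[(1,0,2,1)]-1 h2:-3[(1,0,1,1)]-1 h2:-4[(1,0,0,1)]+1* h3:-1[(1,0,4,0)]-1
p2 X@[(1,0,0,1)]: h0:-1[(0,0,0,1)]-1* h3:-1[(1,0,0,0)]-1
p3 O@[(0,0,0,1)]: h3:-1[(0,0,0,0)]+1*
p4 X@[(0,0,0,0)] terminal -1; root [(1,0,4,1)] d6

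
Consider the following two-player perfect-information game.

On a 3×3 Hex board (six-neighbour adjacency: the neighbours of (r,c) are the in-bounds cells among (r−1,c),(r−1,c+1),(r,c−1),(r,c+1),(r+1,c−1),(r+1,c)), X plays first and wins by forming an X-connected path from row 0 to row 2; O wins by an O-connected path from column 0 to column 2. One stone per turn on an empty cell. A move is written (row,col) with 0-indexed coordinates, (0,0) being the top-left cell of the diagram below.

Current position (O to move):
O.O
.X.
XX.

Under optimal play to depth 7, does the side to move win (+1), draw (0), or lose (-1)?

value(O.O/.X./XX., O) = +1

ply 1, O at O.O/.X./XX. | (0,1)=+1→OOO/.X./XX.*; (1,0)=-1→O.O/OX./XX.; (1,2)=-1→O.O/.XO/XX.; (2,2)=-1→O.O/.X./XXO
ply 2: OOO/.X./XX. is terminal -1 (X); from O.O/.X./XX. depth 7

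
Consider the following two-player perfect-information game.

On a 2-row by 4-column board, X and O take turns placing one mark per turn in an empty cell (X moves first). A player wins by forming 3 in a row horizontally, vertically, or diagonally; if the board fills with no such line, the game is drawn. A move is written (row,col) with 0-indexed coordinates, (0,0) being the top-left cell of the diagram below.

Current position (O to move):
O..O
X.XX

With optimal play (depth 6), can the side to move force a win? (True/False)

O winning at [O..O/X.XX]: False

[O..O/X.XX] O move#1: (0,1):-1/OO.O/X.XX, (0,2):-1/O.OO/X.XX, (1,1):+0/O..O/XOXX*
[O..O/XOXX] X move#2: (0,1):+0/OX.O/XOXX*, (0,2):+0/O.XO/XOXX
[OX.O/XOXX] O move#3: (0,2):+0/OXOO/XOXX*
[OXOO/XOXX] end (terminal +0, X#4); searched O..O/X.XX to 6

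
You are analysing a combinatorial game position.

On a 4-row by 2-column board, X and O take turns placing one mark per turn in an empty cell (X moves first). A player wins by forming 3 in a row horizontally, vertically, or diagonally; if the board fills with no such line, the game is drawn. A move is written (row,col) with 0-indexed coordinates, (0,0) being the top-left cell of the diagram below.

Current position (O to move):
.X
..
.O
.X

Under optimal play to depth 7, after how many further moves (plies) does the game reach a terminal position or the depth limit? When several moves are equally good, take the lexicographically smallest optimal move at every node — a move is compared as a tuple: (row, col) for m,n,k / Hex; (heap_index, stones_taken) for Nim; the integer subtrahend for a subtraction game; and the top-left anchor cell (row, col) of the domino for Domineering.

p1 O@[.X/../.O/.X]: (0,0)[OX/../.O/.X]+0* (1,0)[.X/O./.O/.X]+0 (1,1)[.X/.O/.O/.X]+0 (2,0)[.X/../OO/.X]+0 (3,0)[.X/../.O/OX]+0
p2 X@[OX/../.O/.X]: (1,0)[OX/X./.O/.X]+0* (1,1)[OX/.X/.O/.X]+0 (2,0)[OX/../XO/.X]+0 (3,0)[OX/../.O/XX]+0
p3 O@[OX/X./.O/.X]: (1,1)[OX/XO/.O/.X]+0* (2,0)[OX/X./OO/.X]+0 (3,0)[OX/X./.O/OX]+0
p4 X@[OX/XO/.O/.X]: (2,0)[OX/XO/XO/.X]+0* (3,0)[OX/XO/.O/XX]+0
p5 O@[OX/XO/XO/.X]: (3,0)[OX/XO/XO/OX]+0*
p6 X@[OX/XO/XO/OX] terminal +0; root [.X/../.O/.X] d7

PV length from [.X/../.O/.X]: 5 plies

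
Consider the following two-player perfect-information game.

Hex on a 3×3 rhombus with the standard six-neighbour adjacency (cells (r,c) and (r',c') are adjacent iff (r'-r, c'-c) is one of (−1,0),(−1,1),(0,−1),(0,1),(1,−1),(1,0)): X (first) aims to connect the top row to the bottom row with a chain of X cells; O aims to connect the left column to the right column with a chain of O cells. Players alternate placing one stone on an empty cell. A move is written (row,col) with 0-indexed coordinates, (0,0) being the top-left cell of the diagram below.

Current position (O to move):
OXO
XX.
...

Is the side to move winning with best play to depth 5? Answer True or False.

ply 1, O at OXO/XX./... | (1,2)=-1→OXO/XXO/...*; (2,0)=-1→OXO/XX./O..; (2,1)=-1→OXO/XX./.O.; (2,2)=-1→OXO/XX./..O
ply 2, X at OXO/XXO/... | (2,0)=+1→OXO/XXO/X..*; (2,1)=+1→OXO/XXO/.X.; (2,2)=+1→OXO/XXO/..X
ply 3: OXO/XXO/X.. is terminal -1 (O); from OXO/XX./... depth 5

O winning at [OXO/XX./...]: False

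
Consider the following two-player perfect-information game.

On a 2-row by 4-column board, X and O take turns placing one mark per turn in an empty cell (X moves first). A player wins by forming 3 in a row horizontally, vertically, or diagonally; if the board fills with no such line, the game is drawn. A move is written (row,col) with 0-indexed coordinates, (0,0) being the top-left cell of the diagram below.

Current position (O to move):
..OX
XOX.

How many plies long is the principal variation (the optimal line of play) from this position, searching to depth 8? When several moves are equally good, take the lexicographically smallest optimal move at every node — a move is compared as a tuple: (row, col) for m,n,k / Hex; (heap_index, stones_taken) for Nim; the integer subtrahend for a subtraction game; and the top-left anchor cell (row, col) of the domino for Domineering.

PV length from [..OX/XOX.]: 3 plies

ply 1, O at ..OX/XOX. | (0,0)=+0→O.OX/XOX.*; (0,1)=+0→.OOX/XOX.; (1,3)=+0→..OX/XOXO
ply 2, X at O.OX/XOX. | (0,1)=+0→OXOX/XOX.*; (1,3)=-1→O.OX/XOXX
ply 3, O at OXOX/XOX. | (1,3)=+0→OXOX/XOXO*
ply 4: OXOX/XOXO is terminal +0 (X); from ..OX/XOX. depth 8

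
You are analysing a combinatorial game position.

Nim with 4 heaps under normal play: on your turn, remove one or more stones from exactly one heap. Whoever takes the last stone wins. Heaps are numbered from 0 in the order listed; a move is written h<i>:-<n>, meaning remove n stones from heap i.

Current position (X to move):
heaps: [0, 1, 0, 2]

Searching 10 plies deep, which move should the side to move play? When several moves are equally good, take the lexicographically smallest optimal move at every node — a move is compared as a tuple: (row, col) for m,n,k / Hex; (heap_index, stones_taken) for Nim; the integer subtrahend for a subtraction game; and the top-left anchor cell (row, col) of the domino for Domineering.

[(0,1,0,2)] X move#1: h1:-1:-1/(0,0,0,2), h3:-1:+1/(0,1,0,1)*, h3:-2:-1/(0,1,0,0)
[(0,1,0,1)] O move#2: h1:-1:-1/(0,0,0,1)*, h3:-1:-1/(0,1,0,0)
[(0,0,0,1)] X move#3: h3:-1:+1/(0,0,0,0)*
[(0,0,0,0)] end (terminal -1, O#4); searched (0,1,0,2) to 10

X's best at [(0,1,0,2)]: h3:-1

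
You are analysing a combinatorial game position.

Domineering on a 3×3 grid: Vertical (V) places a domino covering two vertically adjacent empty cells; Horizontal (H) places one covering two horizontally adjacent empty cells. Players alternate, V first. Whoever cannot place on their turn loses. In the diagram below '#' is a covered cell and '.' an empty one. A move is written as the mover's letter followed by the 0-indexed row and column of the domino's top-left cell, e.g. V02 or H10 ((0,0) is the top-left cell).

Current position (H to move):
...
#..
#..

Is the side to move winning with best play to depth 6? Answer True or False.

p1 H@[.../#../#..]: H00[##./#../#..]-1 H01[.##/#../#..]-1 H11[.../###/#..]+1* H21[.../#../###]-1
p2 V@[.../###/#..] terminal -1; root [.../#../#..] d6

H winning at [.../#../#..]: True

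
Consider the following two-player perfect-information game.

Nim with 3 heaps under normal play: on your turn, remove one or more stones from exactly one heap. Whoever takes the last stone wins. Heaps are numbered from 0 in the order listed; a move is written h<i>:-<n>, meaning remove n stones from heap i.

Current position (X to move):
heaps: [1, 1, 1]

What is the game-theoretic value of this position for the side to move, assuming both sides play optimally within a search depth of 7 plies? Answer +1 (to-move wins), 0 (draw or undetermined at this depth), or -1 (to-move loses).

p1 X@[(1,1,1)]: h0:-1[(0,1,1)]+1* h1:-1[(1,0,1)]+1 h2:-1[(1,1,0)]+1
p2 O@[(0,1,1)]: h1:-1[(0,0,1)]-1* h2:-1[(0,1,0)]-1
p3 X@[(0,0,1)]: h2:-1[(0,0,0)]+1*
p4 O@[(0,0,0)] terminal -1; root [(1,1,1)] d7

value((1,1,1), X) = +1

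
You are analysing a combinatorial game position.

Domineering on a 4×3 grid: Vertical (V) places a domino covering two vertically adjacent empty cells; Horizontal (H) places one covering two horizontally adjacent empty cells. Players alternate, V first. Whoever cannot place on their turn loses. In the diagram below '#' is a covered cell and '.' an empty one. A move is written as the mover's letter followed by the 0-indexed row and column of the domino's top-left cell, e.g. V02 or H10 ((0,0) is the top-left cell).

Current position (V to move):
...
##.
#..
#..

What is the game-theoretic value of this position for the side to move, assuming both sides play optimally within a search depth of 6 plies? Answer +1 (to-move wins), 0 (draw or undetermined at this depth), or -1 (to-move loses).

value(.../##./#../#.., V) = +1

ply 1, V at .../##./#../#.. | V02=-1→..#/###/#../#..; V12=-1→.../###/#.#/#..; V21=+1→.../##./##./##.*; V22=+1→.../##./#.#/#.#
ply 2, H at .../##./##./##. | H00=-1→##./##./##./##.*; H01=-1→.##/##./##./##.
ply 3, V at ##./##./##./##. | V02=+1→###/###/##./##.*; V12=+1→##./###/###/##.; V22=+1→##./##./###/###
ply 4: ###/###/##./##. is terminal -1 (H); from .../##./#../#.. depth 6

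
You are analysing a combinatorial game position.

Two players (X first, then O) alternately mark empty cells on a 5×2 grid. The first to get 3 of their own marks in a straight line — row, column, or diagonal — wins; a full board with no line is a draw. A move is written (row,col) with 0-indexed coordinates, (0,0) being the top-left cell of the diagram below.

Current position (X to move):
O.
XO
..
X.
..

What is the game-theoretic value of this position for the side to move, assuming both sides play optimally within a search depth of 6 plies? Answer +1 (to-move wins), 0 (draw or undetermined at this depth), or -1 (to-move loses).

value(O./XO/../X./.., X) = +1

ply 1, X at O./XO/../X./.. | (0,1)=+0→OX/XO/../X./..; (2,0)=+1→O./XO/X./X./..*; (2,1)=+0→O./XO/.X/X./..; (3,1)=+0→O./XO/../XX/..; (4,0)=+0→O./XO/../X./X.; (4,1)=+0→O./XO/../X./.X
ply 2: O./XO/X./X./.. is terminal -1 (O); from O./XO/../X./.. depth 6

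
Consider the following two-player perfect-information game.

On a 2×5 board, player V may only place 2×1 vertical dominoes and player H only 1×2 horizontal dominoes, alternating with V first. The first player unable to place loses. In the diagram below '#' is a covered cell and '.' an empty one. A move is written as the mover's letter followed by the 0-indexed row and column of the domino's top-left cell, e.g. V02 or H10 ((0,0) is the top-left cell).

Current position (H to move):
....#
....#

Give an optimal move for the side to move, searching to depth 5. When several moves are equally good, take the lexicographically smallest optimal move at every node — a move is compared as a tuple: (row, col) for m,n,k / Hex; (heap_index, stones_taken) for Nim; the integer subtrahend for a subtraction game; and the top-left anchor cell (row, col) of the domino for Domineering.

H's best at [....#/....#]: H01

ply 1, H at ....#/....# | H00=-1→##..#/....#; H01=+1→.##.#/....#*; H02=-1→..###/....#; H10=-1→....#/##..#; H11=+1→....#/.##.#; H12=-1→....#/..###
ply 2, V at .##.#/....# | V00=-1→###.#/#...#*; V03=-1→.####/...##
ply 3, H at ###.#/#...# | H11=-1→###.#/###.#; H12=+1→###.#/#.###*
ply 4: ###.#/#.### is terminal -1 (V); from ....#/....# depth 5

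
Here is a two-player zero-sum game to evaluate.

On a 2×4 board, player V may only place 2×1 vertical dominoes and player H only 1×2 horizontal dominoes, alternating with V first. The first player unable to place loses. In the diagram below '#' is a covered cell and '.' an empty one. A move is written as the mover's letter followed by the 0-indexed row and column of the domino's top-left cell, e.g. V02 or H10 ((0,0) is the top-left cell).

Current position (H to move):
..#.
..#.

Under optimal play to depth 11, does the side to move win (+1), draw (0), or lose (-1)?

ply 1, H at ..#./..#. | H00=+1→###./..#.*; H10=+1→..#./###.
ply 2, V at ###./..#. | V03=-1→####/..##*
ply 3, H at ####/..## | H10=+1→####/####*
ply 4: ####/#### is terminal -1 (V); from ..#./..#. depth 11

value(..#./..#., H) = +1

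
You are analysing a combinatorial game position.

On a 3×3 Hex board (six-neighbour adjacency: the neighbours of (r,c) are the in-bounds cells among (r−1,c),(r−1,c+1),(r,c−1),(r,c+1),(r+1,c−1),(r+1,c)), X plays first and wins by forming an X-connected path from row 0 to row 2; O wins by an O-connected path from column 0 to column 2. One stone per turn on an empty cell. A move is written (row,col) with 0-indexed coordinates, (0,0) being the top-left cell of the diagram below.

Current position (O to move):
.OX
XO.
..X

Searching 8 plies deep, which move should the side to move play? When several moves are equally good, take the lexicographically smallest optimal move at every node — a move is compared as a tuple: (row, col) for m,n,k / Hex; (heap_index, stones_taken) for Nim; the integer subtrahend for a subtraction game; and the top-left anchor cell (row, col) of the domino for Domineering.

O's best at [.OX/XO./..X]: (1,2)

ply 1, O at .OX/XO./..X | (0,0)=-1→OOX/XO./..X; (1,2)=+1→.OX/XOO/..X*; (2,0)=-1→.OX/XO./O.X; (2,1)=-1→.OX/XO./.OX
ply 2, X at .OX/XOO/..X | (0,0)=-1→XOX/XOO/..X*; (2,0)=-1→.OX/XOO/X.X; (2,1)=-1→.OX/XOO/.XX
ply 3, O at XOX/XOO/..X | (2,0)=+1→XOX/XOO/O.X*; (2,1)=-1→XOX/XOO/.OX
ply 4: XOX/XOO/O.X is terminal -1 (X); from .OX/XO./..X depth 8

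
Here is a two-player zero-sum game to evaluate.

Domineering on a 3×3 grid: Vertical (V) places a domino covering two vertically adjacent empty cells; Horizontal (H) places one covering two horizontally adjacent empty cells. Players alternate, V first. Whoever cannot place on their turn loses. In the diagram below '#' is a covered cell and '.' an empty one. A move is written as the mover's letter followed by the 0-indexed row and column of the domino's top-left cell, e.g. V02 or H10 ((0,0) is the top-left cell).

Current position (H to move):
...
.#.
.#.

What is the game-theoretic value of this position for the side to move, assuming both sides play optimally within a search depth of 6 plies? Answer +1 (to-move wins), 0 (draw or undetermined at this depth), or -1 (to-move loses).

value(.../.#./.#., H) = -1

[.../.#./.#.] H move#1: H00:-1/##./.#./.#.*, H01:-1/.##/.#./.#.
[##./.#./.#.] V move#2: V02:+1/###/.##/.#.*, V10:+1/##./##./##., V12:+1/##./.##/.##
[###/.##/.#.] end (terminal -1, H#3); searched .../.#./.#. to 6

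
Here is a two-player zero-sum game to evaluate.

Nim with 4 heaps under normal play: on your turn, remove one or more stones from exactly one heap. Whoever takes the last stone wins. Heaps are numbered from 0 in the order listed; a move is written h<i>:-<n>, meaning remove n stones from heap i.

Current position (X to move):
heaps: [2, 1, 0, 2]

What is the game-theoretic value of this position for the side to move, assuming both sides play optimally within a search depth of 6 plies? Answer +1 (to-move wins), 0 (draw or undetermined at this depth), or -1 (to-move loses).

[(2,1,0,2)] X move#1: h0:-1:-1/(1,1,0,2), h0:-2:-1/(0,1,0,2), h1:-1:+1/(2,0,0,2)*, h3:-1:-1/(2,1,0,1), h3:-2:-1/(2,1,0,0)
[(2,0,0,2)] O move#2: h0:-1:-1/(1,0,0,2)*, h0:-2:-1/(0,0,0,2), h3:-1:-1/(2,0,0,1), h3:-2:-1/(2,0,0,0)
[(1,0,0,2)] X move#3: h0:-1:-1/(0,0,0,2), h3:-1:+1/(1,0,0,1)*, h3:-2:-1/(1,0,0,0)
[(1,0,0,1)] O move#4: h0:-1:-1/(0,0,0,1)*, h3:-1:-1/(1,0,0,0)
[(0,0,0,1)] X move#5: h3:-1:+1/(0,0,0,0)*
[(0,0,0,0)] end (terminal -1, O#6); searched (2,1,0,2) to 6

value((2,1,0,2), X) = +1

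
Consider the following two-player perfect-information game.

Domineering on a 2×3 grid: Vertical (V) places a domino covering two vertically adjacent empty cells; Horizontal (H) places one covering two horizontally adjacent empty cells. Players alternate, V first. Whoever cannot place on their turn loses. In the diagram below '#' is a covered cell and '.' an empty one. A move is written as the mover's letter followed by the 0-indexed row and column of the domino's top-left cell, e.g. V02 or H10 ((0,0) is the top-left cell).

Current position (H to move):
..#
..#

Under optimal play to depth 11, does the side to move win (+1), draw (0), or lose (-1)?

value(..#/..#, H) = +1

p1 H@[..#/..#]: H00[###/..#]+1* H10[..#/###]+1
p2 V@[###/..#] terminal -1; root [..#/..#] d11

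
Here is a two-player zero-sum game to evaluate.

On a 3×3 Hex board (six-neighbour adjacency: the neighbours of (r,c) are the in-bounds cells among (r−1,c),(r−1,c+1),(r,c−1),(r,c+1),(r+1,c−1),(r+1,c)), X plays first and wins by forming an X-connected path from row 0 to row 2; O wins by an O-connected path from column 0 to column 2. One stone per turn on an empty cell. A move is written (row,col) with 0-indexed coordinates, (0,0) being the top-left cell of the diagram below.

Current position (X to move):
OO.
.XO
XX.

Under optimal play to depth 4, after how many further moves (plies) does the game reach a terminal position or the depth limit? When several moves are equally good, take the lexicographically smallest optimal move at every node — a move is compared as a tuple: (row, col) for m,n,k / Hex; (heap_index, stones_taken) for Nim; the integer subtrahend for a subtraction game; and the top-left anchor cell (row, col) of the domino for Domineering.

p1 X@[OO./.XO/XX.]: (0,2)[OOX/.XO/XX.]+1* (1,0)[OO./XXO/XX.]-1 (2,2)[OO./.XO/XXX]-1
p2 O@[OOX/.XO/XX.] terminal -1; root [OO./.XO/XX.] d4

PV length from [OO./.XO/XX.]: 1 ply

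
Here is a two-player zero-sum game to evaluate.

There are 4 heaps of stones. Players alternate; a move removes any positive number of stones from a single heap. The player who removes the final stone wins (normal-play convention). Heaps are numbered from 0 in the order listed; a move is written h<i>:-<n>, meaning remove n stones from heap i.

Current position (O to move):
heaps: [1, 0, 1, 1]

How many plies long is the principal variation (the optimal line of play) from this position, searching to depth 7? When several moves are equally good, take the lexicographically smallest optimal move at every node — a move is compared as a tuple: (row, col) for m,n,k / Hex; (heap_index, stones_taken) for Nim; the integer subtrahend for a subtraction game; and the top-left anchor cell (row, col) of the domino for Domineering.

PV length from [(1,0,1,1)]: 3 plies

p1 O@[(1,0,1,1)]: h0:-1[(0,0,1,1)]+1* h2:-1[(1,0,0,1)]+1 h3:-1[(1,0,1,0)]+1
p2 X@[(0,0,1,1)]: h2:-1[(0,0,0,1)]-1* h3:-1[(0,0,1,0)]-1
p3 O@[(0,0,0,1)]: h3:-1[(0,0,0,0)]+1*
p4 X@[(0,0,0,0)] terminal -1; root [(1,0,1,1)] d7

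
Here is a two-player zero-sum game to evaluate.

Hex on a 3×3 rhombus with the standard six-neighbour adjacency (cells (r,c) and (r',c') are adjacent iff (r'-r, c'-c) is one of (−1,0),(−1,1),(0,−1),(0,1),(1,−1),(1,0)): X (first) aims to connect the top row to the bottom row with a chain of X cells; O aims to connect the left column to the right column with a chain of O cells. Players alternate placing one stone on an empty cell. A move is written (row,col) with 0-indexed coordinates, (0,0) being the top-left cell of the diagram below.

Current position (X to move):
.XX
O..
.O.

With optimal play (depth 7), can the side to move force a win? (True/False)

p1 X@[.XX/O../.O.]: (0,0)[XXX/O../.O.]-1* (1,1)[.XX/OX./.O.]-1 (1,2)[.XX/O.X/.O.]-1 (2,0)[.XX/O../XO.]-1 (2,2)[.XX/O../.OX]-1
p2 O@[XXX/O../.O.]: (1,1)[XXX/OO./.O.]+1* (1,2)[XXX/O.O/.O.]+1 (2,0)[XXX/O../OO.]+1 (2,2)[XXX/O../.OO]+1
p3 X@[XXX/OO./.O.]: (1,2)[XXX/OOX/.O.]-1* (2,0)[XXX/OO./XO.]-1 (2,2)[XXX/OO./.OX]-1
p4 O@[XXX/OOX/.O.]: (2,0)[XXX/OOX/OO.]-1 (2,2)[XXX/OOX/.OO]+1*
p5 X@[XXX/OOX/.OO] terminal -1; root [.XX/O../.O.] d7

X winning at [.XX/O../.O.]: False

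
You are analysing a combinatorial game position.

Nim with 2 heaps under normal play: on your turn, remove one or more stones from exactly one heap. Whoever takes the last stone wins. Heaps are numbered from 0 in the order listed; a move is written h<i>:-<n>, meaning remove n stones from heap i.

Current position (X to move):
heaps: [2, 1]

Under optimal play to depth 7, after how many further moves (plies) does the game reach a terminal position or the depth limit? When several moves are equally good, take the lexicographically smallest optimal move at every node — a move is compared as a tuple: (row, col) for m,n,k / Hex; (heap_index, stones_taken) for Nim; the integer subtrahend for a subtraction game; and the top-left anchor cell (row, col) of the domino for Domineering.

[(2,1)] X move#1: h0:-1:+1/(1,1)*, h0:-2:-1/(0,1), h1:-1:-1/(2,0)
[(1,1)] O move#2: h0:-1:-1/(0,1)*, h1:-1:-1/(1,0)
[(0,1)] X move#3: h1:-1:+1/(0,0)*
[(0,0)] end (terminal -1, O#4); searched (2,1) to 7

PV length from [(2,1)]: 3 plies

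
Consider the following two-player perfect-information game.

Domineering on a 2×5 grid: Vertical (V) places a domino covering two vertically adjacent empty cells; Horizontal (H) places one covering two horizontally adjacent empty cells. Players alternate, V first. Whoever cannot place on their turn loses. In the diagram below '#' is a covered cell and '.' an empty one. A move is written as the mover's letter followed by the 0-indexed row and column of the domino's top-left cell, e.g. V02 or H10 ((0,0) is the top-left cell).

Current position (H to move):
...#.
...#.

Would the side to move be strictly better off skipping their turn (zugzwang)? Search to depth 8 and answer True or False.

p1 H@[...#./...#.]: H00[##.#./...#.]-1* H01[.###./...#.]-1 H10[...#./##.#.]-1 H11[...#./.###.]-1
p2 V@[##.#./...#.]: V02[####./..##.]+1* V04[##.##/...##]-1
p3 H@[####./..##.]: H10[####./####.]-1*
p4 V@[####./####.]: V04[#####/#####]+1*
p5 H@[#####/#####] terminal -1; root [...#./...#.] d8
pass branch (V moves first from the same position):
  | p1 V@[...#./...#.]: V00[#..#./#..#.]-1 V01[.#.#./.#.#.]+1* V02[..##./..##.]-1 V04[...##/...##]-1
  | p2 H@[.#.#./.#.#.] terminal -1; root [...#./...#.] d8
H moving scores -1; H passing scores -1

zugzwang(...#./...#., H) = False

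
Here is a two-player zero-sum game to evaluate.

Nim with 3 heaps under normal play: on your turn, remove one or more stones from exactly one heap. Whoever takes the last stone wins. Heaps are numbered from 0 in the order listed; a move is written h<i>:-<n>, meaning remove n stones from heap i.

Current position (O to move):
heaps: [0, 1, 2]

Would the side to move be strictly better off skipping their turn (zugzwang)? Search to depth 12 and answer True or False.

p1 O@[(0,1,2)]: h1:-1[(0,0,2)]-1 h2:-1[(0,1,1)]+1* h2:-2[(0,1,0)]-1
p2 X@[(0,1,1)]: h1:-1[(0,0,1)]-1* h2:-1[(0,1,0)]-1
p3 O@[(0,0,1)]: h2:-1[(0,0,0)]+1*
p4 X@[(0,0,0)] terminal -1; root [(0,1,2)] d12
suppose O passes — search the same position with X to move:
pass> p1 X@[(0,1,2)]: h1:-1[(0,0,2)]-1 h2:-1[(0,1,1)]+1* h2:-2[(0,1,0)]-1
pass> p2 O@[(0,1,1)]: h1:-1[(0,0,1)]-1* h2:-1[(0,1,0)]-1
pass> p3 X@[(0,0,1)]: h2:-1[(0,0,0)]+1*
pass> p4 O@[(0,0,0)] terminal -1; root [(0,1,2)] d12
for O: play +1, pass -1

zugzwang((0,1,2), O) = False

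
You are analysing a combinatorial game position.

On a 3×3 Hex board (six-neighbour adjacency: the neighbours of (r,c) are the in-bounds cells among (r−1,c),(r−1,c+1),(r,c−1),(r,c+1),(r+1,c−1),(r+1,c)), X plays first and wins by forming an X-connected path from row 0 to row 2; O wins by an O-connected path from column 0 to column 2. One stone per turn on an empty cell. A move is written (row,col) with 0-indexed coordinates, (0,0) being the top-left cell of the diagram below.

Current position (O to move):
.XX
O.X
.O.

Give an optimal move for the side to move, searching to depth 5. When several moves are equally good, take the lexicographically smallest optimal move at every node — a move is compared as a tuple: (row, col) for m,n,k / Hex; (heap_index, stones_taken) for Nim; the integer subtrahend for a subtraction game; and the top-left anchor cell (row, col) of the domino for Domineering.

p1 O@[.XX/O.X/.O.]: (0,0)[OXX/O.X/.O.]-1 (1,1)[.XX/OOX/.O.]-1 (2,0)[.XX/O.X/OO.]-1 (2,2)[.XX/O.X/.OO]+1*
p2 X@[.XX/O.X/.OO]: (0,0)[XXX/O.X/.OO]-1* (1,1)[.XX/OXX/.OO]-1 (2,0)[.XX/O.X/XOO]-1
p3 O@[XXX/O.X/.OO]: (1,1)[XXX/OOX/.OO]+1* (2,0)[XXX/O.X/OOO]+1
p4 X@[XXX/OOX/.OO] terminal -1; root [.XX/O.X/.O.] d5

O's best at [.XX/O.X/.O.]: (2,2)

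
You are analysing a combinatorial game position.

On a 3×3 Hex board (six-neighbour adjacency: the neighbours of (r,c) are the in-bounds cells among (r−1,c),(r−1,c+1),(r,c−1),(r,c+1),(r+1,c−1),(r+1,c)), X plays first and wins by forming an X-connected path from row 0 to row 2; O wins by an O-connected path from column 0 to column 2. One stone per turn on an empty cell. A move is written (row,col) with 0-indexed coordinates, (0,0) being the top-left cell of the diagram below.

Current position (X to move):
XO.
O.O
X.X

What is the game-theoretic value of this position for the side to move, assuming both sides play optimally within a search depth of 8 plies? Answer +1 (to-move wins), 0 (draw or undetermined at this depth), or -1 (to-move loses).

value(XO./O.O/X.X, X) = -1

ply 1, X at XO./O.O/X.X | (0,2)=-1→XOX/O.O/X.X*; (1,1)=-1→XO./OXO/X.X; (2,1)=-1→XO./O.O/XXX
ply 2, O at XOX/O.O/X.X | (1,1)=+1→XOX/OOO/X.X*; (2,1)=-1→XOX/O.O/XOX
ply 3: XOX/OOO/X.X is terminal -1 (X); from XO./O.O/X.X depth 8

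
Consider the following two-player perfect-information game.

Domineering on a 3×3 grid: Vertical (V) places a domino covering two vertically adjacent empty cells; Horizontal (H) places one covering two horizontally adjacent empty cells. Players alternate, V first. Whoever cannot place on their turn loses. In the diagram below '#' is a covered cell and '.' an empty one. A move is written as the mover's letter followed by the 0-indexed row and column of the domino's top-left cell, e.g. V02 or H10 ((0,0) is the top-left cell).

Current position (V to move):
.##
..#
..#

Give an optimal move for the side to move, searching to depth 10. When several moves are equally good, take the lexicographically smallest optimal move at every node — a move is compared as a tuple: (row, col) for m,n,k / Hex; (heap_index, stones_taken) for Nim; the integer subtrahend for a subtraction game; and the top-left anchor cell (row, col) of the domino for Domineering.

V's best at [.##/..#/..#]: V10

p1 V@[.##/..#/..#]: V00[###/#.#/..#]-1 V10[.##/#.#/#.#]+1* V11[.##/.##/.##]+1
p2 H@[.##/#.#/#.#] terminal -1; root [.##/..#/..#] d10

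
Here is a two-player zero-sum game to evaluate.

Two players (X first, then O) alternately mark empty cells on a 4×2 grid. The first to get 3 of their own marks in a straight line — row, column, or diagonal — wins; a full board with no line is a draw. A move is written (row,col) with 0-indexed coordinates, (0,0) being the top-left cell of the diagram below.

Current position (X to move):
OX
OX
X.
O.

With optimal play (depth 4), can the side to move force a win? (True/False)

X winning at [OX/OX/X./O.]: True

[OX/OX/X./O.] X move#1: (2,1):+1/OX/OX/XX/O.*, (3,1):+0/OX/OX/X./OX
[OX/OX/XX/O.] end (terminal -1, O#2); searched OX/OX/X./O. to 4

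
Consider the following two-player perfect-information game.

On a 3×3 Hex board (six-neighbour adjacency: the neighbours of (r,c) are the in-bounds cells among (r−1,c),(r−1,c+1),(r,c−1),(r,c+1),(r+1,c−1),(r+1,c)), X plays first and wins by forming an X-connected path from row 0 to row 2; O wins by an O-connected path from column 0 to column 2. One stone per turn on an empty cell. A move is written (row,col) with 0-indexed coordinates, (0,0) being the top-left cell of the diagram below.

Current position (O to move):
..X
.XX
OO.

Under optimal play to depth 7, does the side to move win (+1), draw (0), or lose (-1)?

ply 1, O at ..X/.XX/OO. | (0,0)=-1→O.X/.XX/OO.; (0,1)=-1→.OX/.XX/OO.; (1,0)=-1→..X/OXX/OO.; (2,2)=+1→..X/.XX/OOO*
ply 2: ..X/.XX/OOO is terminal -1 (X); from ..X/.XX/OO. depth 7

value(..X/.XX/OO., O) = +1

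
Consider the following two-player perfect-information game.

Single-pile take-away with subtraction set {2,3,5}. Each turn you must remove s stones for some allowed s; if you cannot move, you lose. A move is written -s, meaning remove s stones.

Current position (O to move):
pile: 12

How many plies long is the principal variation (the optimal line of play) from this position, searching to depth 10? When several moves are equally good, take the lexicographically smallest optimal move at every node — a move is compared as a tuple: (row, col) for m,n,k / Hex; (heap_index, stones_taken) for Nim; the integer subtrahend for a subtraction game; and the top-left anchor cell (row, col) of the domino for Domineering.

p1 O@[12]: -2[10]-1 -3[9]-1 -5[7]+1*
p2 X@[7]: -2[5]-1* -3[4]-1 -5[2]-1
p3 O@[5]: -2[3]-1 -3[2]-1 -5[0]+1*
p4 X@[0] terminal -1; root [12] d10

PV length from [12]: 3 plies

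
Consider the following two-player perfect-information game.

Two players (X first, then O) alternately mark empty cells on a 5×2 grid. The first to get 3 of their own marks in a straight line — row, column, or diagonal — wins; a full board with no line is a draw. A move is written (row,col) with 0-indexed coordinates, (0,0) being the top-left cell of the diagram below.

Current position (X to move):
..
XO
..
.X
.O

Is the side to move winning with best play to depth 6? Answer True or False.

ply 1, X at ../XO/../.X/.O | (0,0)=+0→X./XO/../.X/.O; (0,1)=+0→.X/XO/../.X/.O; (2,0)=+1→../XO/X./.X/.O*; (2,1)=+0→../XO/.X/.X/.O; (3,0)=+0→../XO/../XX/.O; (4,0)=+0→../XO/../.X/XO
ply 2, O at ../XO/X./.X/.O | (0,0)=-1→O./XO/X./.X/.O*; (0,1)=-1→.O/XO/X./.X/.O; (2,1)=-1→../XO/XO/.X/.O; (3,0)=-1→../XO/X./OX/.O; (4,0)=-1→../XO/X./.X/OO
ply 3, X at O./XO/X./.X/.O | (0,1)=+0→OX/XO/X./.X/.O; (2,1)=+0→O./XO/XX/.X/.O; (3,0)=+1→O./XO/X./XX/.O*; (4,0)=+0→O./XO/X./.X/XO
ply 4: O./XO/X./XX/.O is terminal -1 (O); from ../XO/../.X/.O depth 6

X winning at [../XO/../.X/.O]: True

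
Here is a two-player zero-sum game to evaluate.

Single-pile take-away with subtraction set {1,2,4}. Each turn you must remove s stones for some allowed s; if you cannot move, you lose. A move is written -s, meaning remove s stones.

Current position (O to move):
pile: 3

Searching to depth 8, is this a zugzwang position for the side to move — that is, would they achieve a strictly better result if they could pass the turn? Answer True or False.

zugzwang(3, O) = True

p1 O@[3]: -1[2]-1* -2[1]-1
p2 X@[2]: -1[1]-1 -2[0]+1*
p3 O@[0] terminal -1; root [3] d8
if O skipped the turn, X would face:
~ p1 X@[3]: -1[2]-1* -2[1]-1
~ p2 O@[2]: -1[1]-1 -2[0]+1*
~ p3 X@[0] terminal -1; root [3] d8
compare (O): move=-1 vs pass=+1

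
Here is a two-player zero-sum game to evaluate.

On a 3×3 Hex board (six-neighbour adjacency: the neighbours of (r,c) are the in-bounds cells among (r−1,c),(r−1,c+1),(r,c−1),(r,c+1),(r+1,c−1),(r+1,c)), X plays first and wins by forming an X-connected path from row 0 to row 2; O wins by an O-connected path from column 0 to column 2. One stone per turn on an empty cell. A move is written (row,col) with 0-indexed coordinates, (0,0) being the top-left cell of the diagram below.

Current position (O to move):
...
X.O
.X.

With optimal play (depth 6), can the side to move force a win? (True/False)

ply 1, O at .../X.O/.X. | (0,0)=-1→O../X.O/.X.*; (0,1)=-1→.O./X.O/.X.; (0,2)=-1→..O/X.O/.X.; (1,1)=-1→.../XOO/.X.; (2,0)=-1→.../X.O/OX.; (2,2)=-1→.../X.O/.XO
ply 2, X at O../X.O/.X. | (0,1)=+1→OX./X.O/.X.*; (0,2)=-1→O.X/X.O/.X.; (1,1)=+1→O../XXO/.X.; (2,0)=-1→O../X.O/XX.; (2,2)=-1→O../X.O/.XX
ply 3, O at OX./X.O/.X. | (0,2)=-1→OXO/X.O/.X.*; (1,1)=-1→OX./XOO/.X.; (2,0)=-1→OX./X.O/OX.; (2,2)=-1→OX./X.O/.XO
ply 4, X at OXO/X.O/.X. | (1,1)=+1→OXO/XXO/.X.*; (2,0)=+1→OXO/X.O/XX.; (2,2)=+1→OXO/X.O/.XX
ply 5: OXO/XXO/.X. is terminal -1 (O); from .../X.O/.X. depth 6

O winning at [.../X.O/.X.]: False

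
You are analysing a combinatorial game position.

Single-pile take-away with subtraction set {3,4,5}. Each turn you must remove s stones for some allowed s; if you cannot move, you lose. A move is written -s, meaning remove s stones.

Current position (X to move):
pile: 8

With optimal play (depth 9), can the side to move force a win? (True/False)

X winning at [8]: False

[8] X move#1: -3:-1/5*, -4:-1/4, -5:-1/3
[5] O move#2: -3:+1/2*, -4:+1/1, -5:+1/0
[2] end (terminal -1, X#3); searched 8 to 9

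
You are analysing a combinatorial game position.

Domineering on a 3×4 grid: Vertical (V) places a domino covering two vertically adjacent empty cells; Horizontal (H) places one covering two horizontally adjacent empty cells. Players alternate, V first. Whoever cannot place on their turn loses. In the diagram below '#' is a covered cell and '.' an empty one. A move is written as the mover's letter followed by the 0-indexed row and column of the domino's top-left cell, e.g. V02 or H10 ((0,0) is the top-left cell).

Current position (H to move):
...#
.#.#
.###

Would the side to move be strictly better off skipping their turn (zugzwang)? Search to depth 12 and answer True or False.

zugzwang(...#/.#.#/.###, H) = False

ply 1, H at ...#/.#.#/.### | H00=-1→##.#/.#.#/.###*; H01=-1→.###/.#.#/.###
ply 2, V at ##.#/.#.#/.### | V02=+1→####/.###/.###*; V10=+1→##.#/##.#/####
ply 3: ####/.###/.### is terminal -1 (H); from ...#/.#.#/.### depth 12
if H skipped the turn, V would face:
~ ply 1, V at ...#/.#.#/.### | V00=-1→#..#/##.#/.###; V02=+1→..##/.###/.###*; V10=-1→...#/##.#/####
~ ply 2, H at ..##/.###/.### | H00=-1→####/.###/.###*
~ ply 3, V at ####/.###/.### | V10=+1→####/####/####*
~ ply 4: ####/####/#### is terminal -1 (H); from ...#/.#.#/.### depth 12
compare (H): move=-1 vs pass=-1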